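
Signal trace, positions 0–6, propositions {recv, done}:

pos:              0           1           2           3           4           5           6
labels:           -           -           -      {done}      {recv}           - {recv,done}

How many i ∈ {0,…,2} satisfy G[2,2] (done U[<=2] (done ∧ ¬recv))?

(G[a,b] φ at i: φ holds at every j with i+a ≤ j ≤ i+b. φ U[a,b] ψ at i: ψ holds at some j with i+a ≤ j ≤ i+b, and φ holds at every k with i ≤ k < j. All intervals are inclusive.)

1

Evaluate at each i in [0,2]:
  i=0: ✗ (fails at j=2)
  i=1: ✓ (all of [3,3])
  i=2: ✗ (fails at j=4)
Positions where it holds: {1} → 1.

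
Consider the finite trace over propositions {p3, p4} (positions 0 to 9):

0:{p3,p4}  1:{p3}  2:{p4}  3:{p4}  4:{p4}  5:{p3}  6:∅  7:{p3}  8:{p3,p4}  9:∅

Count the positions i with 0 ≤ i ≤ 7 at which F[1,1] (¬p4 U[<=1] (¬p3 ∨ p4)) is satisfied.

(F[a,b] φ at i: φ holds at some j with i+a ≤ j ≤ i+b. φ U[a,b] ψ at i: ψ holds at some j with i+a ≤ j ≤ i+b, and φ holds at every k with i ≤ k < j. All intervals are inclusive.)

Evaluate at each i in [0,7]:
  i=0: ✓ (witness j=1)
  i=1: ✓ (witness j=2)
  i=2: ✓ (witness j=3)
  i=3: ✓ (witness j=4)
  i=4: ✓ (witness j=5)
  i=5: ✓ (witness j=6)
  i=6: ✓ (witness j=7)
  i=7: ✓ (witness j=8)
Positions where it holds: {0, 1, 2, 3, 4, 5, 6, 7} → 8.

8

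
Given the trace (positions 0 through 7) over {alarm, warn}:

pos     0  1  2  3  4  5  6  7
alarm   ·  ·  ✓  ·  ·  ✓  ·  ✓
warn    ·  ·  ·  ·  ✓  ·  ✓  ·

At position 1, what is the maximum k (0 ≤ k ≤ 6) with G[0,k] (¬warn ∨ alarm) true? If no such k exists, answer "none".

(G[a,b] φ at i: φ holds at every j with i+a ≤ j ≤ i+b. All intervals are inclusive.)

2

(¬warn ∨ alarm) must hold from j=1 onward; find where it first fails.
  j=1: holds
  j=2: holds
  j=3: holds
  j=4: fails
Holds on [1,3], so largest k = 2.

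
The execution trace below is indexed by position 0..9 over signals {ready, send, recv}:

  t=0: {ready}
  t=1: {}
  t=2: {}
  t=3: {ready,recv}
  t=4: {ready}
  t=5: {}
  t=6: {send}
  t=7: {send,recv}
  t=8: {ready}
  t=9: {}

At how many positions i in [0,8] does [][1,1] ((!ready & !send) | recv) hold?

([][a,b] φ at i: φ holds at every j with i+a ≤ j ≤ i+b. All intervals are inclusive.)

Evaluate at each i in [0,8]:
  i=0: ✓ (all of [1,1])
  i=1: ✓ (all of [2,2])
  i=2: ✓ (all of [3,3])
  i=3: ✗ (fails at j=4)
  i=4: ✓ (all of [5,5])
  i=5: ✗ (fails at j=6)
  i=6: ✓ (all of [7,7])
  i=7: ✗ (fails at j=8)
  i=8: ✓ (all of [9,9])
Positions where it holds: {0, 1, 2, 4, 6, 8} → 6.

6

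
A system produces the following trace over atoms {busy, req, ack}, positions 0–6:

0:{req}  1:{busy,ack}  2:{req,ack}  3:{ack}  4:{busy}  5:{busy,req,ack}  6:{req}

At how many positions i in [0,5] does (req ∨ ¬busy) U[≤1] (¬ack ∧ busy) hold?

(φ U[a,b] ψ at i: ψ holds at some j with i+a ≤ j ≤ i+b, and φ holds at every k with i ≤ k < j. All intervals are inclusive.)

2

Evaluate at each i in [0,5]:
  i=0: ✗ (no rhs in [0,1])
  i=1: ✗ (no rhs in [1,2])
  i=2: ✗ (no rhs in [2,3])
  i=3: ✓ (rhs at j=4; lhs holds on [3,3])
  i=4: ✓ (rhs at j=4)
  i=5: ✗ (no rhs in [5,6])
Positions where it holds: {3, 4} → 2.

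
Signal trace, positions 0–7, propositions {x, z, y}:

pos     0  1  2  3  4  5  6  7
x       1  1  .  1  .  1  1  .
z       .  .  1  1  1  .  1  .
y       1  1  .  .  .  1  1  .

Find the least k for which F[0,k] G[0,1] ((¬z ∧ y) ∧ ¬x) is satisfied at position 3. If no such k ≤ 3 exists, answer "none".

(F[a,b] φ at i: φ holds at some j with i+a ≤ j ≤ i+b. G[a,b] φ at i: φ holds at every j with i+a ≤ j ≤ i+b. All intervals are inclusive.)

Scan j = 3,4,… for G[0,1] ((¬z ∧ y) ∧ ¬x):
  j=3: fails
  j=4: fails
  j=5: fails
  j=6: fails
No j in [3,6] satisfies it → none.

none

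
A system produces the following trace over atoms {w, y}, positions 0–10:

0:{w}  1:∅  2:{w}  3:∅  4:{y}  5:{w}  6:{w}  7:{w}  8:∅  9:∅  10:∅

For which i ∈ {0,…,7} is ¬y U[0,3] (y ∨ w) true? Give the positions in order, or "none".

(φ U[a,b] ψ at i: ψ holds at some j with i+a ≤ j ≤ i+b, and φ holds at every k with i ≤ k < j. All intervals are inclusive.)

Evaluate at each i in [0,7]:
  i=0: ✓ (rhs at j=0)
  i=1: ✓ (rhs at j=2; lhs holds on [1,1])
  i=2: ✓ (rhs at j=2)
  i=3: ✓ (rhs at j=4; lhs holds on [3,3])
  i=4: ✓ (rhs at j=4)
  i=5: ✓ (rhs at j=5)
  i=6: ✓ (rhs at j=6)
  i=7: ✓ (rhs at j=7)

0, 1, 2, 3, 4, 5, 6, 7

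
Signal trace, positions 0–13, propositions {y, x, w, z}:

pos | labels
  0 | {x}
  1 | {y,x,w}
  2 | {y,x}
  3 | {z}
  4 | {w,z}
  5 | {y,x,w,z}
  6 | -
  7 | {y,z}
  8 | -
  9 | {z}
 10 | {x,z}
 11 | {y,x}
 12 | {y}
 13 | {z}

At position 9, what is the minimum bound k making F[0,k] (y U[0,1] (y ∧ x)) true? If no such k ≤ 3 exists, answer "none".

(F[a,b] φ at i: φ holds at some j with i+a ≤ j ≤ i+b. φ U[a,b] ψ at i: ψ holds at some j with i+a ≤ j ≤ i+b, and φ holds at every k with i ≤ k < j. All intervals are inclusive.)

Scan j = 9,10,… for (y U[0,1] (y ∧ x)):
  j=9: fails
  j=10: fails
  j=11: holds
First hit at j=11, so smallest k = 11-9 = 2.

2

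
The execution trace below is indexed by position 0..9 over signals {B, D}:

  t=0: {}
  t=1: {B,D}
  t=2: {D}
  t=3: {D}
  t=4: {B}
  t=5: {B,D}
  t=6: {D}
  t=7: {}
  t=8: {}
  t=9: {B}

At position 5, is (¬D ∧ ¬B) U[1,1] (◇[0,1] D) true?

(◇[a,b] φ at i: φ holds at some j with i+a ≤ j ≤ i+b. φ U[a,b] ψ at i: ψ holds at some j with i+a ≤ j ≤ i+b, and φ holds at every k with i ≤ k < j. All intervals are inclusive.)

Does not hold

Need some j in [6,6] with ◇[0,1] D, and (¬D ∧ ¬B) at every k in [5,j-1].
  j=6: ◇[0,1] D holds, but (¬D ∧ ¬B) fails at k=5 → not this j.
No j in the window works → until fails.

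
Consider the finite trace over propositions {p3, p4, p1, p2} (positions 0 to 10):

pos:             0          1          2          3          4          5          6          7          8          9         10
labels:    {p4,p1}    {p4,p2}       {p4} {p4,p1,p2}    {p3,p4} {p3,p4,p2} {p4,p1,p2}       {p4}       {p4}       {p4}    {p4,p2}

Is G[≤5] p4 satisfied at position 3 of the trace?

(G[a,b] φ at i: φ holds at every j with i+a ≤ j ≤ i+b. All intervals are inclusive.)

Check p4 at every j in [3,8]:
  j=3: true
  j=4: true
  j=5: true
  j=6: true
  j=7: true
  j=8: true
All positions satisfy it → formula holds.

Holds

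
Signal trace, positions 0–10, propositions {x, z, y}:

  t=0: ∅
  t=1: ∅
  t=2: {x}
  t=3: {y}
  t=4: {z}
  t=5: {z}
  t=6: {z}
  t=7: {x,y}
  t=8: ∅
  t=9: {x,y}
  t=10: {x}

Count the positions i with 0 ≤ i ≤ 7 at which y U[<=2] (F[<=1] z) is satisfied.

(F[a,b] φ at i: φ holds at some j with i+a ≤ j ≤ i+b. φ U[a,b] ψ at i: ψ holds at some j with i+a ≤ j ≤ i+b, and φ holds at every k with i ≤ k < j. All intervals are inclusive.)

4

Evaluate at each i in [0,7]:
  i=0: ✗ (no rhs in [0,2])
  i=1: ✗ (lhs fails at k=1 before rhs at j=3)
  i=2: ✗ (lhs fails at k=2 before rhs at j=3)
  i=3: ✓ (rhs at j=3)
  i=4: ✓ (rhs at j=4)
  i=5: ✓ (rhs at j=5)
  i=6: ✓ (rhs at j=6)
  i=7: ✗ (no rhs in [7,9])
Positions where it holds: {3, 4, 5, 6} → 4.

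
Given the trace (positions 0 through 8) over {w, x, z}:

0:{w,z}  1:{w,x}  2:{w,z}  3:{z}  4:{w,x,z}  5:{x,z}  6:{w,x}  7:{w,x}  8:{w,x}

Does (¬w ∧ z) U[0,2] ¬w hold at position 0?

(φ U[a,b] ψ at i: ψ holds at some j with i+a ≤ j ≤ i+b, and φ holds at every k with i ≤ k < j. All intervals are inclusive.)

Need some j in [0,2] with ¬w, and (¬w ∧ z) at every k in [0,j-1].
  j=0: ¬w false.
  j=1: ¬w false.
  j=2: ¬w false.
No j in the window works → until fails.

False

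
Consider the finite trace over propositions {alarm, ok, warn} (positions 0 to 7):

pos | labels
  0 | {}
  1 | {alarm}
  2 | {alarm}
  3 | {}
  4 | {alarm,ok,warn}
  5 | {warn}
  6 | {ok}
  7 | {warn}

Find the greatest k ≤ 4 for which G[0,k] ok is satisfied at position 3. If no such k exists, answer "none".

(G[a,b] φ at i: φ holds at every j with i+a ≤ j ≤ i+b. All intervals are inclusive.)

ok must hold from j=3 onward; find where it first fails.
  j=3: fails → no k works.

none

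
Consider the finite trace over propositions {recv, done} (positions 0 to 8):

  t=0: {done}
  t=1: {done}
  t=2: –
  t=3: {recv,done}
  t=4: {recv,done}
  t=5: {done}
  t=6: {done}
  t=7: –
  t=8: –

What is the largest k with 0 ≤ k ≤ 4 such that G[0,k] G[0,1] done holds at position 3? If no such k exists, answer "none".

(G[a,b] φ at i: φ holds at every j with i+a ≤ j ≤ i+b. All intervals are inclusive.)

2

G[0,1] done must hold from j=3 onward; find where it first fails.
  j=3: holds
  j=4: holds
  j=5: holds
  j=6: fails
Holds on [3,5], so largest k = 2.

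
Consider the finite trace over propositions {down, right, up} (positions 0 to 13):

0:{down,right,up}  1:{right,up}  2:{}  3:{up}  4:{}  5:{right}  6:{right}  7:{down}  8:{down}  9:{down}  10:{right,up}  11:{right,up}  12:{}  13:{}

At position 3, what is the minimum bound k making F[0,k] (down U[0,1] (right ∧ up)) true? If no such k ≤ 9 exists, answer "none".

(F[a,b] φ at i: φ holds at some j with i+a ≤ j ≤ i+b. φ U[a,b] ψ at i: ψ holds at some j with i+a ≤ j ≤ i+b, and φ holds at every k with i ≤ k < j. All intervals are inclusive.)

6

Scan j = 3,4,… for (down U[0,1] (right ∧ up)):
  j=3: fails
  j=4: fails
  j=5: fails
  j=6: fails
  j=7: fails
  j=8: fails
  j=9: holds
First hit at j=9, so smallest k = 9-3 = 6.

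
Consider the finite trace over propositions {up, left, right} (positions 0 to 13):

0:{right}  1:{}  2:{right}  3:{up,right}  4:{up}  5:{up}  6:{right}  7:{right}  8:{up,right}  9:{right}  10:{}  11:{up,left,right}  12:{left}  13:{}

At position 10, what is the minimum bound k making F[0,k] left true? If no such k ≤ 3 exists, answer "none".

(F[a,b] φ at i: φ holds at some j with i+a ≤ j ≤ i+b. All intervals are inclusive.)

1

Scan j = 10,11,… for left:
  j=10: fails
  j=11: holds
First hit at j=11, so smallest k = 11-10 = 1.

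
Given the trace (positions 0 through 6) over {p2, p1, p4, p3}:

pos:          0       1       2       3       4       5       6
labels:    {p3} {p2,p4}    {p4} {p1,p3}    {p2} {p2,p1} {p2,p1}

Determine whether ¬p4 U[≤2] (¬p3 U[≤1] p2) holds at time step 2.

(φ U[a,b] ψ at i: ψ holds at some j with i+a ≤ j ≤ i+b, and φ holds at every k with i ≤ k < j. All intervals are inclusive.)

No

Need some j in [2,4] with (¬p3 U[≤1] p2), and ¬p4 at every k in [2,j-1].
  j=2: (¬p3 U[≤1] p2) — fails.
  j=3: (¬p3 U[≤1] p2) — fails.
  j=4: (¬p3 U[≤1] p2) holds, but ¬p4 fails at k=2 → not this j.
No j in the window works → until fails.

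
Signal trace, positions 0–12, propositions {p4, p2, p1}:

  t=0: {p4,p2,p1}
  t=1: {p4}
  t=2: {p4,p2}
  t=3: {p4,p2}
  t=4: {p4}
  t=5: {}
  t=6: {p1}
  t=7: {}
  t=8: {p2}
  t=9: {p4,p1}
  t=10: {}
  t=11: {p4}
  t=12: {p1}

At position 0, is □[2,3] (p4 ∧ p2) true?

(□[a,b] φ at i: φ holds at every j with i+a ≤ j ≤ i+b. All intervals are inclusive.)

Check (p4 ∧ p2) at every j in [2,3]:
  j=2: true
  j=3: true
All positions satisfy it → formula holds.

True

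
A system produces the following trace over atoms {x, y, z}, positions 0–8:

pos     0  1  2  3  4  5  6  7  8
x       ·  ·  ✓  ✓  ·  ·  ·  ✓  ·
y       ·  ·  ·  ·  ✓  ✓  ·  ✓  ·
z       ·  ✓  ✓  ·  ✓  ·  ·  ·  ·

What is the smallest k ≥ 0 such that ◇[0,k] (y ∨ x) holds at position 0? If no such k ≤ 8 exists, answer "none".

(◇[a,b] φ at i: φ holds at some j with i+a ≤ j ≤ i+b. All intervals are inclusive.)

Scan j = 0,1,… for (y ∨ x):
  j=0: fails
  j=1: fails
  j=2: holds
First hit at j=2, so smallest k = 2-0 = 2.

2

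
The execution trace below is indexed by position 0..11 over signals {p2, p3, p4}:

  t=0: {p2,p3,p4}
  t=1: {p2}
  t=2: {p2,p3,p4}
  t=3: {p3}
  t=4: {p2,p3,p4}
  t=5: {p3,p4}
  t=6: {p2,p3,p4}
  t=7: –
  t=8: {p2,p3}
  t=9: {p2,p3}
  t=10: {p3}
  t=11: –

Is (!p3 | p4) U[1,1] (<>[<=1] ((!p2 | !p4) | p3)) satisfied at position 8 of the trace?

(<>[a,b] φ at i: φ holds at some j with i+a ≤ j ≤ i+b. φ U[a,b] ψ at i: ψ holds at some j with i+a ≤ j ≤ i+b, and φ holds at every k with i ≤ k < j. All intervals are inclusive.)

Does not hold

Need some j in [9,9] with <>[<=1] ((!p2 | !p4) | p3), and (!p3 | p4) at every k in [8,j-1].
  j=9: <>[<=1] ((!p2 | !p4) | p3) holds, but (!p3 | p4) fails at k=8 → not this j.
No j in the window works → until fails.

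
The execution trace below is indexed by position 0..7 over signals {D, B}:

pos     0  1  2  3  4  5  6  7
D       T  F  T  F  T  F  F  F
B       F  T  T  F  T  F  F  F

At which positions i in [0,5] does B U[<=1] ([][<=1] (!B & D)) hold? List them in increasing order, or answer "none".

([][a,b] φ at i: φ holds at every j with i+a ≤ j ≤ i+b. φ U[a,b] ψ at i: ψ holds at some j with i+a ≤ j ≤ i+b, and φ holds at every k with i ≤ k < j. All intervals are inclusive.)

Evaluate at each i in [0,5]:
  i=0: ✗ (no rhs in [0,1])
  i=1: ✗ (no rhs in [1,2])
  i=2: ✗ (no rhs in [2,3])
  i=3: ✗ (no rhs in [3,4])
  i=4: ✗ (no rhs in [4,5])
  i=5: ✗ (no rhs in [5,6])

none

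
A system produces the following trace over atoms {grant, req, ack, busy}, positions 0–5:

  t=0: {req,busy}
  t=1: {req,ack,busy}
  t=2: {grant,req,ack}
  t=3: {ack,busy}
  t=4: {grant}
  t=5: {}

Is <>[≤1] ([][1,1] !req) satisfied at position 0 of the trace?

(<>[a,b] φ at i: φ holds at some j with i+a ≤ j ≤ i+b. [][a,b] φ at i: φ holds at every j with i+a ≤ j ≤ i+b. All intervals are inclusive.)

No

Check [][1,1] !req at each j in [0,1]:
  j=0: fails at 1
  j=1: fails at 2
No position in the window satisfies it → formula fails.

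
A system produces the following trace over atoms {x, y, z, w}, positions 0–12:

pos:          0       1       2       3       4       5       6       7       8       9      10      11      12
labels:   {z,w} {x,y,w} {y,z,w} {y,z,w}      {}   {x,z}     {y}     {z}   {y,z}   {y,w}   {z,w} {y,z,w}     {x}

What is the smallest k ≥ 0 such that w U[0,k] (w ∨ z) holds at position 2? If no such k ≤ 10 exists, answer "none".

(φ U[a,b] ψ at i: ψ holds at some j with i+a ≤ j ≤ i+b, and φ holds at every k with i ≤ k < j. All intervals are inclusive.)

Need earliest j ≥ 2 with (w ∨ z), and w at every k in [2,j-1].
  j=2: rhs holds (empty prefix). k = 0.

0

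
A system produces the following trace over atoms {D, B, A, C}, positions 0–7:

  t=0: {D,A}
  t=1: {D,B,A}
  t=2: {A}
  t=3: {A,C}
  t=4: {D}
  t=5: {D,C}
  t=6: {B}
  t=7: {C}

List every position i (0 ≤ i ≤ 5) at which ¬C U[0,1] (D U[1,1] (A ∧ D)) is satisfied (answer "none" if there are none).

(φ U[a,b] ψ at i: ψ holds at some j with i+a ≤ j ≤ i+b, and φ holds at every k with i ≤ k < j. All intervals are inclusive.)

Evaluate at each i in [0,5]:
  i=0: ✓ (rhs at j=0)
  i=1: ✗ (no rhs in [1,2])
  i=2: ✗ (no rhs in [2,3])
  i=3: ✗ (no rhs in [3,4])
  i=4: ✗ (no rhs in [4,5])
  i=5: ✗ (no rhs in [5,6])

0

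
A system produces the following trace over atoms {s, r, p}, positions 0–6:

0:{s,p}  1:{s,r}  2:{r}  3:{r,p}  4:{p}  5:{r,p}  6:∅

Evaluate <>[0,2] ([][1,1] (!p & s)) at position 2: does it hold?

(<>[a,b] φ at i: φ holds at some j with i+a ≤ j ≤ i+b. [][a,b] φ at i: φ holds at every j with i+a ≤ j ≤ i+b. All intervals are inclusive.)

False

Check [][1,1] (!p & s) at each j in [2,4]:
  j=2: fails at 3
  j=3: fails at 4
  j=4: fails at 5
No position in the window satisfies it → formula fails.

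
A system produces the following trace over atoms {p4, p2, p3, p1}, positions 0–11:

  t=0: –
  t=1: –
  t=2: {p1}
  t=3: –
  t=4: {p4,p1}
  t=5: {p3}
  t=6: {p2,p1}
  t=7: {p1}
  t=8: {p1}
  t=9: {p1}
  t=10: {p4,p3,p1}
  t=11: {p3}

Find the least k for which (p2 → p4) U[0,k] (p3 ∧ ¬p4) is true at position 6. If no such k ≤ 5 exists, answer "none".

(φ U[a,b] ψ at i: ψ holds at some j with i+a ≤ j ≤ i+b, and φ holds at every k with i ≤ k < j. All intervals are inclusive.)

Need earliest j ≥ 6 with (p3 ∧ ¬p4), and (p2 → p4) at every k in [6,j-1].
  j=6: rhs fails.
  j=7: rhs fails.
  j=8: rhs fails.
  j=9: rhs fails.
  j=10: rhs fails.
  j=11: rhs holds but lhs fails at k=6.
No witness within the range → none.

none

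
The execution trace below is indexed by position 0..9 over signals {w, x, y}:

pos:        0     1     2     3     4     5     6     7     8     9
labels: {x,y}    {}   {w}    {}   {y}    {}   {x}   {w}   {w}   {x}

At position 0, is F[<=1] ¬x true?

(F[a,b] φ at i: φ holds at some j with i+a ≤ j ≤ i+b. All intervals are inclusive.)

Check ¬x at each j in [0,1]:
  j=0: false
  j=1: true
Found at j=1 → formula holds.

Holds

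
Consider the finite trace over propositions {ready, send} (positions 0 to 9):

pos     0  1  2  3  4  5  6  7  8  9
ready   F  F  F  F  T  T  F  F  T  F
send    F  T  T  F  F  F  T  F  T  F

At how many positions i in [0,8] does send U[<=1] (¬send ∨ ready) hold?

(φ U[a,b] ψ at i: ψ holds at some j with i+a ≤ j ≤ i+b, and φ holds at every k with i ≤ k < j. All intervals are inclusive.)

Evaluate at each i in [0,8]:
  i=0: ✓ (rhs at j=0)
  i=1: ✗ (no rhs in [1,2])
  i=2: ✓ (rhs at j=3; lhs holds on [2,2])
  i=3: ✓ (rhs at j=3)
  i=4: ✓ (rhs at j=4)
  i=5: ✓ (rhs at j=5)
  i=6: ✓ (rhs at j=7; lhs holds on [6,6])
  i=7: ✓ (rhs at j=7)
  i=8: ✓ (rhs at j=8)
Positions where it holds: {0, 2, 3, 4, 5, 6, 7, 8} → 8.

8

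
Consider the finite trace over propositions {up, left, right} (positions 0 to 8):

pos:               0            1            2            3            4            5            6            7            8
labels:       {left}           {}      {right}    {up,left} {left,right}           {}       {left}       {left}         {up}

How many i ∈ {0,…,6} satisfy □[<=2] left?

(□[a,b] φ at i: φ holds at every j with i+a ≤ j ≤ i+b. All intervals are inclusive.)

Evaluate at each i in [0,6]:
  i=0: ✗ (fails at j=1)
  i=1: ✗ (fails at j=1)
  i=2: ✗ (fails at j=2)
  i=3: ✗ (fails at j=5)
  i=4: ✗ (fails at j=5)
  i=5: ✗ (fails at j=5)
  i=6: ✗ (fails at j=8)
Positions where it holds: {} → 0.

0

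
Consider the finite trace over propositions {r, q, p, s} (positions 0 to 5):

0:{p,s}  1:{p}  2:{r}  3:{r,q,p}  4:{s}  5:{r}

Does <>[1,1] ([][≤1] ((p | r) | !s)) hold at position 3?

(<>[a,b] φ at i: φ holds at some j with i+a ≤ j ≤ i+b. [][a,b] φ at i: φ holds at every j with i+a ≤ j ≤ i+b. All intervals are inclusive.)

Check [][≤1] ((p | r) | !s) at each j in [4,4]:
  j=4: fails at 4
No position in the window satisfies it → formula fails.

No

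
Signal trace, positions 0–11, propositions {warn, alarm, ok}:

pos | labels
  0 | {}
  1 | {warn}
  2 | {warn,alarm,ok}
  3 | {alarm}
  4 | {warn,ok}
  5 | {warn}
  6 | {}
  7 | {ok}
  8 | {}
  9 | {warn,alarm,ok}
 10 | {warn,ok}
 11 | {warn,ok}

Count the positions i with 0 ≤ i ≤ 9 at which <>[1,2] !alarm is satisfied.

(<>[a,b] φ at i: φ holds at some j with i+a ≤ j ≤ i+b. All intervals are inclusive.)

Evaluate at each i in [0,9]:
  i=0: ✓ (witness j=1)
  i=1: ✗ (none in [2,3])
  i=2: ✓ (witness j=4)
  i=3: ✓ (witness j=4)
  i=4: ✓ (witness j=5)
  i=5: ✓ (witness j=6)
  i=6: ✓ (witness j=7)
  i=7: ✓ (witness j=8)
  i=8: ✓ (witness j=10)
  i=9: ✓ (witness j=10)
Positions where it holds: {0, 2, 3, 4, 5, 6, 7, 8, 9} → 9.

9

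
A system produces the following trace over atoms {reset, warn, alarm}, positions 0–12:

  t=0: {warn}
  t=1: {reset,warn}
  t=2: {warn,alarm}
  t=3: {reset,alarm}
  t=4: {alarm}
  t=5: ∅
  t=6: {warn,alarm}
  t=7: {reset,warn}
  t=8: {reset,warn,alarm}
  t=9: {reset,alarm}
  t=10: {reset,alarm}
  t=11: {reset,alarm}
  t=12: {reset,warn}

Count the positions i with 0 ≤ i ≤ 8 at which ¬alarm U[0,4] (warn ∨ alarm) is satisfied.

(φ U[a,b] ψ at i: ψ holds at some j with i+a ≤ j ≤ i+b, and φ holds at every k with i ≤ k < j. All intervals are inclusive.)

Evaluate at each i in [0,8]:
  i=0: ✓ (rhs at j=0)
  i=1: ✓ (rhs at j=1)
  i=2: ✓ (rhs at j=2)
  i=3: ✓ (rhs at j=3)
  i=4: ✓ (rhs at j=4)
  i=5: ✓ (rhs at j=6; lhs holds on [5,5])
  i=6: ✓ (rhs at j=6)
  i=7: ✓ (rhs at j=7)
  i=8: ✓ (rhs at j=8)
Positions where it holds: {0, 1, 2, 3, 4, 5, 6, 7, 8} → 9.

9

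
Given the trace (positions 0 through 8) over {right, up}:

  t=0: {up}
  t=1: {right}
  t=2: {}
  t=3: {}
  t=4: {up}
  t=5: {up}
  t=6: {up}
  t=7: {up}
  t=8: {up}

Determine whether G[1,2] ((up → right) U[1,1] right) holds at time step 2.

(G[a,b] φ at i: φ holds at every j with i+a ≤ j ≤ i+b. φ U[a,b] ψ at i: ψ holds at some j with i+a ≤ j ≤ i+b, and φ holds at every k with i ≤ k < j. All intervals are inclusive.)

No

Check ((up → right) U[1,1] right) at every j in [3,4]:
  j=3: fails
  j=4: fails
Fails at j=3 → formula fails.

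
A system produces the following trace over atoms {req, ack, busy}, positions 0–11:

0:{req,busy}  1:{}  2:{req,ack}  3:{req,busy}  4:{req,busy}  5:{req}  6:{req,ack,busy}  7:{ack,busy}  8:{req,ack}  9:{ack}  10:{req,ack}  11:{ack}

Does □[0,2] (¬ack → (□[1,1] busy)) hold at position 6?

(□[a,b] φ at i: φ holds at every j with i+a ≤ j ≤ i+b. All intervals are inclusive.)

Holds

Check (¬ack → (□[1,1] busy)) at every j in [6,8]:
  j=6: antecedent false → ✓
  j=7: antecedent false → ✓
  j=8: antecedent false → ✓
All positions satisfy it → formula holds.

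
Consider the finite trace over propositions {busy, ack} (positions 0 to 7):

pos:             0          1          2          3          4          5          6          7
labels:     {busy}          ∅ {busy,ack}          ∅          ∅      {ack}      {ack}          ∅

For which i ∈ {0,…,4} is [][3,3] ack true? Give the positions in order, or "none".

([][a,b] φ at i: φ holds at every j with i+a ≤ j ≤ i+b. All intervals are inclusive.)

Evaluate at each i in [0,4]:
  i=0: ✗ (fails at j=3)
  i=1: ✗ (fails at j=4)
  i=2: ✓ (all of [5,5])
  i=3: ✓ (all of [6,6])
  i=4: ✗ (fails at j=7)

2, 3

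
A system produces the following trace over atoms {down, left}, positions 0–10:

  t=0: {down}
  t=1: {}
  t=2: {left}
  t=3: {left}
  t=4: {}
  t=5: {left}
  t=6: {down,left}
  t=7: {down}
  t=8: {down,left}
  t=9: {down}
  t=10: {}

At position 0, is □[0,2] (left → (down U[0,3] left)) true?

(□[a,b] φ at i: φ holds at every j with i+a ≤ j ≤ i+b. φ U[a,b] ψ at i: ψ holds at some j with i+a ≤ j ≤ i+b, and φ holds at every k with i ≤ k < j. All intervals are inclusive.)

Check (left → (down U[0,3] left)) at every j in [0,2]:
  j=0: antecedent false → ✓
  j=1: antecedent false → ✓
  j=2: antecedent true; consequent holds → ✓
All positions satisfy it → formula holds.

True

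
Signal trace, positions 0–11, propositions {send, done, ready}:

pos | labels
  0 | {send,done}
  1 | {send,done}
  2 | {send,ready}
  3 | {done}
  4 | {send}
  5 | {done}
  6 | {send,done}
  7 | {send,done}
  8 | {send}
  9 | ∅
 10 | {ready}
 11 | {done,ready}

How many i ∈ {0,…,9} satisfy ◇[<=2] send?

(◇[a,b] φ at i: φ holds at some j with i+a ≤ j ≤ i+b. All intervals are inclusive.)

Evaluate at each i in [0,9]:
  i=0: ✓ (witness j=0)
  i=1: ✓ (witness j=1)
  i=2: ✓ (witness j=2)
  i=3: ✓ (witness j=4)
  i=4: ✓ (witness j=4)
  i=5: ✓ (witness j=6)
  i=6: ✓ (witness j=6)
  i=7: ✓ (witness j=7)
  i=8: ✓ (witness j=8)
  i=9: ✗ (none in [9,11])
Positions where it holds: {0, 1, 2, 3, 4, 5, 6, 7, 8} → 9.

9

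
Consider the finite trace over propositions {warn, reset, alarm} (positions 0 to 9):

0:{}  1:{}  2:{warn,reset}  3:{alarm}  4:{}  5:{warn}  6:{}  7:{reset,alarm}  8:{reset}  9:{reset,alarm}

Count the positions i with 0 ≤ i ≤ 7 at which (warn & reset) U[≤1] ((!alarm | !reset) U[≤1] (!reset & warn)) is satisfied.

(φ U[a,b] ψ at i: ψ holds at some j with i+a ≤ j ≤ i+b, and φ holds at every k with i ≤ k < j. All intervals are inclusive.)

Evaluate at each i in [0,7]:
  i=0: ✗ (no rhs in [0,1])
  i=1: ✗ (no rhs in [1,2])
  i=2: ✗ (no rhs in [2,3])
  i=3: ✗ (lhs fails at k=3 before rhs at j=4)
  i=4: ✓ (rhs at j=4)
  i=5: ✓ (rhs at j=5)
  i=6: ✗ (no rhs in [6,7])
  i=7: ✗ (no rhs in [7,8])
Positions where it holds: {4, 5} → 2.

2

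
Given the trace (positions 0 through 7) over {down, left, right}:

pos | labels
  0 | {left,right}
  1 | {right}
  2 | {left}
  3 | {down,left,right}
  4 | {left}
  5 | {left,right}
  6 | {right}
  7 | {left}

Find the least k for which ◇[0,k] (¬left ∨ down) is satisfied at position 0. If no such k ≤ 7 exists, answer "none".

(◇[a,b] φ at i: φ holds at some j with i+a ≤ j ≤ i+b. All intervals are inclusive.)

1

Scan j = 0,1,… for (¬left ∨ down):
  j=0: fails
  j=1: holds
First hit at j=1, so smallest k = 1-0 = 1.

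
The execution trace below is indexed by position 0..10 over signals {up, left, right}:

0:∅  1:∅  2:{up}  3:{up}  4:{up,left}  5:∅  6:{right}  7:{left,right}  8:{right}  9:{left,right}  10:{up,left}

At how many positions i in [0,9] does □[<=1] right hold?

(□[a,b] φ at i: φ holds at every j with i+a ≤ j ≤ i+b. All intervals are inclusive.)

Evaluate at each i in [0,9]:
  i=0: ✗ (fails at j=0)
  i=1: ✗ (fails at j=1)
  i=2: ✗ (fails at j=2)
  i=3: ✗ (fails at j=3)
  i=4: ✗ (fails at j=4)
  i=5: ✗ (fails at j=5)
  i=6: ✓ (all of [6,7])
  i=7: ✓ (all of [7,8])
  i=8: ✓ (all of [8,9])
  i=9: ✗ (fails at j=10)
Positions where it holds: {6, 7, 8} → 3.

3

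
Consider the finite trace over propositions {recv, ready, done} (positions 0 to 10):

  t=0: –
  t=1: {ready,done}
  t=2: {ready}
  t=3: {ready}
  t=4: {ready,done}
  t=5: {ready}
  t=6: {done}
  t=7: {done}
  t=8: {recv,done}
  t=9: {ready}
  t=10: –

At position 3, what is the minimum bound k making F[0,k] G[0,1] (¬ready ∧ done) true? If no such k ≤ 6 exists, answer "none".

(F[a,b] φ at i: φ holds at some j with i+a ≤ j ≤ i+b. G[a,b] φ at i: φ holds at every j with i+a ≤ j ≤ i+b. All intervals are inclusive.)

Scan j = 3,4,… for G[0,1] (¬ready ∧ done):
  j=3: fails
  j=4: fails
  j=5: fails
  j=6: holds
First hit at j=6, so smallest k = 6-3 = 3.

3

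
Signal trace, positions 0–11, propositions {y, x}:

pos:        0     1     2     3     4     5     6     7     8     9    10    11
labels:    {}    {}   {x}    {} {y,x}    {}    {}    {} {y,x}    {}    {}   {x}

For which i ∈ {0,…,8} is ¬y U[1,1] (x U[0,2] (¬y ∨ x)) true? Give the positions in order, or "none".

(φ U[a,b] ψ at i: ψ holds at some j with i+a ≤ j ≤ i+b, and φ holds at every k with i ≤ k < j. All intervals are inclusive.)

0, 1, 2, 3, 5, 6, 7

Evaluate at each i in [0,8]:
  i=0: ✓ (rhs at j=1; lhs holds on [0,0])
  i=1: ✓ (rhs at j=2; lhs holds on [1,1])
  i=2: ✓ (rhs at j=3; lhs holds on [2,2])
  i=3: ✓ (rhs at j=4; lhs holds on [3,3])
  i=4: ✗ (lhs fails at k=4 before rhs at j=5)
  i=5: ✓ (rhs at j=6; lhs holds on [5,5])
  i=6: ✓ (rhs at j=7; lhs holds on [6,6])
  i=7: ✓ (rhs at j=8; lhs holds on [7,7])
  i=8: ✗ (lhs fails at k=8 before rhs at j=9)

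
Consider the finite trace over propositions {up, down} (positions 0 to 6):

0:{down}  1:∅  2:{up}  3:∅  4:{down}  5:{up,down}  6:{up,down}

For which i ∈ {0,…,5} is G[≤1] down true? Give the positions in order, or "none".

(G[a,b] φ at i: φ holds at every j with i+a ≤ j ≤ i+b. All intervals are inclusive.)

Evaluate at each i in [0,5]:
  i=0: ✗ (fails at j=1)
  i=1: ✗ (fails at j=1)
  i=2: ✗ (fails at j=2)
  i=3: ✗ (fails at j=3)
  i=4: ✓ (all of [4,5])
  i=5: ✓ (all of [5,6])

4, 5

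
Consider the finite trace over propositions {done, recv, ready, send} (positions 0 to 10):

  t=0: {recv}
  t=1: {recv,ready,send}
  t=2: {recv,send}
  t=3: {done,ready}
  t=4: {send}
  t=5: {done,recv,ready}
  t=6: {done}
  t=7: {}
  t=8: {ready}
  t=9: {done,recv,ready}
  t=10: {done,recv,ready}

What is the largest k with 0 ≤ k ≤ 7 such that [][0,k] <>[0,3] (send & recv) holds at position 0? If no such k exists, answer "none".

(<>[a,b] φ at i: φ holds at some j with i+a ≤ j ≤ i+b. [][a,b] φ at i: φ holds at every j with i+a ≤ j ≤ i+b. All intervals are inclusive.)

2

<>[0,3] (send & recv) must hold from j=0 onward; find where it first fails.
  j=0: holds
  j=1: holds
  j=2: holds
  j=3: fails
Holds on [0,2], so largest k = 2.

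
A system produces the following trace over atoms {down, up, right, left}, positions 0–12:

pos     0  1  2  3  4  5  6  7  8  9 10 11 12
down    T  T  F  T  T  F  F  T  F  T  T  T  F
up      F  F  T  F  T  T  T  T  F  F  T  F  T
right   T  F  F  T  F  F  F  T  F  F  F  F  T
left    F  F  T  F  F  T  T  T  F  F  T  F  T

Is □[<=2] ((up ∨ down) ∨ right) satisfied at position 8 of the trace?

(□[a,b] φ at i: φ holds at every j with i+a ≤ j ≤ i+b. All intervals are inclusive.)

No

Check ((up ∨ down) ∨ right) at every j in [8,10]:
  j=8: false
  j=9: true
  j=10: true
Fails at j=8 → formula fails.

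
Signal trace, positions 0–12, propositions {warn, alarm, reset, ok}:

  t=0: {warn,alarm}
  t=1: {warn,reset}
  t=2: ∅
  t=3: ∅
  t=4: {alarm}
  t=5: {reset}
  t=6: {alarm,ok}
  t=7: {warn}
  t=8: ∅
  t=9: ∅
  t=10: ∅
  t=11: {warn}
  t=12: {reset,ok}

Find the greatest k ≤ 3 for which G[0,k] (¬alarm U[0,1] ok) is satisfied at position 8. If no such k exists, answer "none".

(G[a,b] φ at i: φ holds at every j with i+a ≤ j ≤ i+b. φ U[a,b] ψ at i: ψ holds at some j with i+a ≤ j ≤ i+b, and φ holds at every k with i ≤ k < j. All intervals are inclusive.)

(¬alarm U[0,1] ok) must hold from j=8 onward; find where it first fails.
  j=8: fails → no k works.

none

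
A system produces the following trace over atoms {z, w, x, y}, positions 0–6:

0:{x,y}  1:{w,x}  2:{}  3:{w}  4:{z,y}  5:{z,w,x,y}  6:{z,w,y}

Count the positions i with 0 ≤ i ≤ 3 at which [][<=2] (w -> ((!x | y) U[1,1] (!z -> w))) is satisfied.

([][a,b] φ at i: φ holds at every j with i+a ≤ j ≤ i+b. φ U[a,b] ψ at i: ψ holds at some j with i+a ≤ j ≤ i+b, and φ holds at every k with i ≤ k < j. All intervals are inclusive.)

Evaluate at each i in [0,3]:
  i=0: ✗ (fails at j=1)
  i=1: ✗ (fails at j=1)
  i=2: ✓ (all of [2,4])
  i=3: ✓ (all of [3,5])
Positions where it holds: {2, 3} → 2.

2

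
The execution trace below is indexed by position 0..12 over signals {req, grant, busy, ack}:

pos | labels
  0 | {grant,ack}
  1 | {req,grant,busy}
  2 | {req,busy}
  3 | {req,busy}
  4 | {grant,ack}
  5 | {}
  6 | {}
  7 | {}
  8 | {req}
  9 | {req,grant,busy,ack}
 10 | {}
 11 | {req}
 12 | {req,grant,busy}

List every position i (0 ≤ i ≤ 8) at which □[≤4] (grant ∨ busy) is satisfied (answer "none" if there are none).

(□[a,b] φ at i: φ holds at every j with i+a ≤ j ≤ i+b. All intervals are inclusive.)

0

Evaluate at each i in [0,8]:
  i=0: ✓ (all of [0,4])
  i=1: ✗ (fails at j=5)
  i=2: ✗ (fails at j=5)
  i=3: ✗ (fails at j=5)
  i=4: ✗ (fails at j=5)
  i=5: ✗ (fails at j=5)
  i=6: ✗ (fails at j=6)
  i=7: ✗ (fails at j=7)
  i=8: ✗ (fails at j=8)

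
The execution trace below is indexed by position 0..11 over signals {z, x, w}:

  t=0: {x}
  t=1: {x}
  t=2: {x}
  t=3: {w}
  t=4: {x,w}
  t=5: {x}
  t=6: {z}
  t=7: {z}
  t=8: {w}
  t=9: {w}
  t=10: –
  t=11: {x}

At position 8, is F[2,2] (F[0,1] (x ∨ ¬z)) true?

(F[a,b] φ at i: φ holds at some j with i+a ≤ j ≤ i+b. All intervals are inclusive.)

Check F[0,1] (x ∨ ¬z) at each j in [10,10]:
  j=10: holds (witness at 10)
Found at j=10 → formula holds.

Yes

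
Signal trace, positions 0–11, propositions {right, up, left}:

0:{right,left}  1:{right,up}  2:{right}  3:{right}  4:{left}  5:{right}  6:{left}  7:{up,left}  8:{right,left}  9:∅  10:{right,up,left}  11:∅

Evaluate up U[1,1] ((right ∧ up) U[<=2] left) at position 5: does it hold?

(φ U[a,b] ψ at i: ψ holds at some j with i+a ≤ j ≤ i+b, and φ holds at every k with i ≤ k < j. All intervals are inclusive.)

False

Need some j in [6,6] with ((right ∧ up) U[<=2] left), and up at every k in [5,j-1].
  j=6: ((right ∧ up) U[<=2] left) holds, but up fails at k=5 → not this j.
No j in the window works → until fails.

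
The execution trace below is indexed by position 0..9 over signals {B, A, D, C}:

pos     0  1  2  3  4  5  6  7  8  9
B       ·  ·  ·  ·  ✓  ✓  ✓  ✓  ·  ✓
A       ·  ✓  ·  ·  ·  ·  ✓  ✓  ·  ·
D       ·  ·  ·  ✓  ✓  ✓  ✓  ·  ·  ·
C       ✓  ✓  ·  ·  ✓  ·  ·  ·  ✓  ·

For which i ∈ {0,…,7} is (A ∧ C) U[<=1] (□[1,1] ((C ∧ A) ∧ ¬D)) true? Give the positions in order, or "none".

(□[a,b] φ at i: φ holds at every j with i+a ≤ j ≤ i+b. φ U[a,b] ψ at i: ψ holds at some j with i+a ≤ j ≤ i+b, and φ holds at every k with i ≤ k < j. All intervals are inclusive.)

0

Evaluate at each i in [0,7]:
  i=0: ✓ (rhs at j=0)
  i=1: ✗ (no rhs in [1,2])
  i=2: ✗ (no rhs in [2,3])
  i=3: ✗ (no rhs in [3,4])
  i=4: ✗ (no rhs in [4,5])
  i=5: ✗ (no rhs in [5,6])
  i=6: ✗ (no rhs in [6,7])
  i=7: ✗ (no rhs in [7,8])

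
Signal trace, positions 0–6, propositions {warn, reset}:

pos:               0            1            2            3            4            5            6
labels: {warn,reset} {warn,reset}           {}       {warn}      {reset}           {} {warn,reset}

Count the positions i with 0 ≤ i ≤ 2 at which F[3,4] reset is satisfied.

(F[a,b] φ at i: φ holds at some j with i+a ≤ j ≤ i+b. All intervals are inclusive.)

Evaluate at each i in [0,2]:
  i=0: ✓ (witness j=4)
  i=1: ✓ (witness j=4)
  i=2: ✓ (witness j=6)
Positions where it holds: {0, 1, 2} → 3.

3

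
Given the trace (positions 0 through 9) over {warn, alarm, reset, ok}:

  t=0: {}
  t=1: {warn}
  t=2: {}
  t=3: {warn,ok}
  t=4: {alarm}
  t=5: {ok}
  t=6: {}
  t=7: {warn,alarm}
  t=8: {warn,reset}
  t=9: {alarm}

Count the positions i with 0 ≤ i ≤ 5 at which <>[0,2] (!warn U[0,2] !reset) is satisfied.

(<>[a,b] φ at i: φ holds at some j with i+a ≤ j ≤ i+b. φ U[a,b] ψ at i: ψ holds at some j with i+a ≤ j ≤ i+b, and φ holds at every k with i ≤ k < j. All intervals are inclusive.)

Evaluate at each i in [0,5]:
  i=0: ✓ (witness j=0)
  i=1: ✓ (witness j=1)
  i=2: ✓ (witness j=2)
  i=3: ✓ (witness j=3)
  i=4: ✓ (witness j=4)
  i=5: ✓ (witness j=5)
Positions where it holds: {0, 1, 2, 3, 4, 5} → 6.

6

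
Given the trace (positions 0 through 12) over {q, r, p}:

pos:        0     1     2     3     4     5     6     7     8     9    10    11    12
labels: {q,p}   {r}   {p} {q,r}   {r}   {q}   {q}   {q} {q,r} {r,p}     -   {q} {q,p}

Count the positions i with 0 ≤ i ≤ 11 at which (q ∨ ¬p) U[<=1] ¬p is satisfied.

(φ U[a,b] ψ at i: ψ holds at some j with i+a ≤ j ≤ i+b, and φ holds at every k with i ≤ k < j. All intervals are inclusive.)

Evaluate at each i in [0,11]:
  i=0: ✓ (rhs at j=1; lhs holds on [0,0])
  i=1: ✓ (rhs at j=1)
  i=2: ✗ (lhs fails at k=2 before rhs at j=3)
  i=3: ✓ (rhs at j=3)
  i=4: ✓ (rhs at j=4)
  i=5: ✓ (rhs at j=5)
  i=6: ✓ (rhs at j=6)
  i=7: ✓ (rhs at j=7)
  i=8: ✓ (rhs at j=8)
  i=9: ✗ (lhs fails at k=9 before rhs at j=10)
  i=10: ✓ (rhs at j=10)
  i=11: ✓ (rhs at j=11)
Positions where it holds: {0, 1, 3, 4, 5, 6, 7, 8, 10, 11} → 10.

10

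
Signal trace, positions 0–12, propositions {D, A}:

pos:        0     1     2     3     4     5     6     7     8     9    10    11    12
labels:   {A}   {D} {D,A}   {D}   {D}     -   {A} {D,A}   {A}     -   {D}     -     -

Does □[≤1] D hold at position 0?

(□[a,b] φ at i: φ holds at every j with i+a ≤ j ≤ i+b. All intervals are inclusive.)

False

Check D at every j in [0,1]:
  j=0: false
  j=1: true
Fails at j=0 → formula fails.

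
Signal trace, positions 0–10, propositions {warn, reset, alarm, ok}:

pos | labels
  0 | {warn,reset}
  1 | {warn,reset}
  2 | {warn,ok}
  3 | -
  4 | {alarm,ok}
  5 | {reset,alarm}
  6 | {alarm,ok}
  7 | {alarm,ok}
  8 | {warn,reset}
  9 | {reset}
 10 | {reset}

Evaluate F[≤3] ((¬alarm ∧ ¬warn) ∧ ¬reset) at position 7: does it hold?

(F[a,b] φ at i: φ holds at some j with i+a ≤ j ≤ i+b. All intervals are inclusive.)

False

Check ((¬alarm ∧ ¬warn) ∧ ¬reset) at each j in [7,10]:
  j=7: false
  j=8: false
  j=9: false
  j=10: false
No position in the window satisfies it → formula fails.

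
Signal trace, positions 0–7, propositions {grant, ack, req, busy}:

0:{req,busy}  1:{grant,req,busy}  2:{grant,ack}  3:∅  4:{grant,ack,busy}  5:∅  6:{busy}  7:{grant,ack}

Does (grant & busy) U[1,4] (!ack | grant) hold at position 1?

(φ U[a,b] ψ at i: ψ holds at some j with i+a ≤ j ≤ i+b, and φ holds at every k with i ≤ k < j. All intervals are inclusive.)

Holds

Need some j in [2,5] with (!ack | grant), and (grant & busy) at every k in [1,j-1].
  j=2: (!ack | grant) holds; (grant & busy) holds at every k in [1,1] → satisfied.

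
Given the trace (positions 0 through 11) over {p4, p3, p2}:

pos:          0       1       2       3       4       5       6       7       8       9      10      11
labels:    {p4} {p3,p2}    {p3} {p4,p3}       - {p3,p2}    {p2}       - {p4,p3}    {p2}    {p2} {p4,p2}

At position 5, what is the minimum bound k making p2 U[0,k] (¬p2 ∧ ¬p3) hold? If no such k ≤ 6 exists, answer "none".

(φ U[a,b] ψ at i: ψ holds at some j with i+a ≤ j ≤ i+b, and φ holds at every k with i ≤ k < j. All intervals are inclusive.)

Need earliest j ≥ 5 with (¬p2 ∧ ¬p3), and p2 at every k in [5,j-1].
  j=5: rhs fails.
  j=6: rhs fails.
  j=7: rhs holds; lhs holds on [5,6]. k = 2.

2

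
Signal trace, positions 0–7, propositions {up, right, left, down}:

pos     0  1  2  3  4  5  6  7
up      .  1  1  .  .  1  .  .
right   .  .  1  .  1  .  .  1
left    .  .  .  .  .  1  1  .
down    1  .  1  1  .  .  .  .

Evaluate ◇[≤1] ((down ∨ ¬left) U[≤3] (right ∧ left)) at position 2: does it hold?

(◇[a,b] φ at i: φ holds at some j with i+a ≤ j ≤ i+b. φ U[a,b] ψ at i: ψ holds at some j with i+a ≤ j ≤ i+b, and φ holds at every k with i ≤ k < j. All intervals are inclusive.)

No

Check ((down ∨ ¬left) U[≤3] (right ∧ left)) at each j in [2,3]:
  j=2: fails
  j=3: fails
No position in the window satisfies it → formula fails.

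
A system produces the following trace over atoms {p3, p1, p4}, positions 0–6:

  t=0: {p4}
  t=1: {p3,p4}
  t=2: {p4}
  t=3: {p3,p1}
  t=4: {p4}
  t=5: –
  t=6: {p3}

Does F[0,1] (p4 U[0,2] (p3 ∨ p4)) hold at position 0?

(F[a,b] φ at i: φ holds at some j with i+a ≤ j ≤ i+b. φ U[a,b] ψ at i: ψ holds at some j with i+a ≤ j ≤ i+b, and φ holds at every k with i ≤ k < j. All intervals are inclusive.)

Yes

Check (p4 U[0,2] (p3 ∨ p4)) at each j in [0,1]:
  j=0: holds
  j=1: holds
Found at j=0 → formula holds.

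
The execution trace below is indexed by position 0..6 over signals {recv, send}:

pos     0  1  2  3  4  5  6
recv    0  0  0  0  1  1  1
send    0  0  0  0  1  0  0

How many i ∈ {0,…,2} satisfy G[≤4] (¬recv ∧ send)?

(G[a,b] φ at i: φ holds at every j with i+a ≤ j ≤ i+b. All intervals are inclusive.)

0

Evaluate at each i in [0,2]:
  i=0: ✗ (fails at j=0)
  i=1: ✗ (fails at j=1)
  i=2: ✗ (fails at j=2)
Positions where it holds: {} → 0.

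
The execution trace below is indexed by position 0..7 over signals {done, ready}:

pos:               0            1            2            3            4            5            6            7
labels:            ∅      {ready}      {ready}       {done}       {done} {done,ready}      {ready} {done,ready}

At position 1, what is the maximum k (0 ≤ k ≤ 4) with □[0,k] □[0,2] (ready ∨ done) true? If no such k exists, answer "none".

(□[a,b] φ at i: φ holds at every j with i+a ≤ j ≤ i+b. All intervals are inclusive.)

4

□[0,2] (ready ∨ done) must hold from j=1 onward; find where it first fails.
  j=1: holds
  j=2: holds
  j=3: holds
  j=4: holds
  j=5: holds
Holds through j=5; largest k = 4.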